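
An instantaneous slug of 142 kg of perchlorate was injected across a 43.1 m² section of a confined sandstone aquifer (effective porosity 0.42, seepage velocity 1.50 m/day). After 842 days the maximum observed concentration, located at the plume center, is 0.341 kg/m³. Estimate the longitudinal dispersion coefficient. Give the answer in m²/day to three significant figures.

At the plume center C_max = M/(n_e·A·√(4πDt)), so D = M²/(4πt·(n_e·A·C_max)²).
n_e·A·C_max = 0.42 × 43.1 × 0.341 = 6.173 kg/m.
D = 142²/(4π × 842 × 6.173²) = 0.0500 m²/day.

0.0500 m²/day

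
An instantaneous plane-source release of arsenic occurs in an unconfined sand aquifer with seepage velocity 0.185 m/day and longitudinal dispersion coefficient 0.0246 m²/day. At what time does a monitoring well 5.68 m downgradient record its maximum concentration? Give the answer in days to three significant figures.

For the 1D instantaneous-source solution, setting ∂C/∂t = 0 at fixed x gives v²t² + 2Dt − x² = 0, so t = (√(D² + v²x²) − D)/v².
√(D² + v²x²) = √(0.0246² + 0.185² × 5.68²) = 1.051; v² = 0.034225.
t = (1.051 − 0.0246)/0.034225 = 30.0 days (vs. the pure-advection estimate x/v = 30.7 d).

30.0 days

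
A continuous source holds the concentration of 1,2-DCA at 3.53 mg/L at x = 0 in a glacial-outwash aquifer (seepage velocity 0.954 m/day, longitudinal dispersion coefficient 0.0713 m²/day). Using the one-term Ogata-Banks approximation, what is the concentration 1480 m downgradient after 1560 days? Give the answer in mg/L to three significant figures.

2.51 mg/L

For a continuous step input, C/C₀ ≈ ½·erfc((x−vt)/(2√(Dt))).
vt = 0.954 × 1560 = 1488.24 m and 2√(Dt) = 2√(0.0713 × 1560) = 21.09 m.
Argument (x−vt)/(2√(Dt)) = (1480 − 1488.24)/21.09 = -0.3907; ½·erfc(-0.3907) = 0.7097.
C = 3.53 × 0.7097 = 2.51 mg/L.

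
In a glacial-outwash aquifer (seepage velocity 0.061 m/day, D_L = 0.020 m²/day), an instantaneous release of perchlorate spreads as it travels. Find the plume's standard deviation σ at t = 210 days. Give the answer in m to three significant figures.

2.90 m

Dispersive spreading gives a Gaussian with σ² = 2Dt; advection only shifts the center.
σ = √(2 × 0.020 × 210) = 2.90 m.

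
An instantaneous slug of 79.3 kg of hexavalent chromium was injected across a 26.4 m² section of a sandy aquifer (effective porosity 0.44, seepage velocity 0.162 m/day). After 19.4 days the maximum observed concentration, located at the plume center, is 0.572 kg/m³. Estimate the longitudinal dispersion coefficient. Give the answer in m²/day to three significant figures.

At the plume center C_max = M/(n_e·A·√(4πDt)), so D = M²/(4πt·(n_e·A·C_max)²).
n_e·A·C_max = 0.44 × 26.4 × 0.572 = 6.644 kg/m.
D = 79.3²/(4π × 19.4 × 6.644²) = 0.584 m²/day.

0.584 m²/day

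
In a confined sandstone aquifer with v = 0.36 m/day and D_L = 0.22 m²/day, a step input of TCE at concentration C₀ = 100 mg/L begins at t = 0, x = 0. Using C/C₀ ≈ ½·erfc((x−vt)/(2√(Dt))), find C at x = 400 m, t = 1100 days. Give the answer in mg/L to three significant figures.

For a continuous step input, C/C₀ ≈ ½·erfc((x−vt)/(2√(Dt))).
vt = 0.36 × 1100 = 396 m and 2√(Dt) = 2√(0.22 × 1100) = 31.11 m.
Argument (x−vt)/(2√(Dt)) = (400 − 396)/31.11 = 0.1286; ½·erfc(0.1286) = 0.4278.
C = 100 × 0.4278 = 42.8 mg/L.

42.8 mg/L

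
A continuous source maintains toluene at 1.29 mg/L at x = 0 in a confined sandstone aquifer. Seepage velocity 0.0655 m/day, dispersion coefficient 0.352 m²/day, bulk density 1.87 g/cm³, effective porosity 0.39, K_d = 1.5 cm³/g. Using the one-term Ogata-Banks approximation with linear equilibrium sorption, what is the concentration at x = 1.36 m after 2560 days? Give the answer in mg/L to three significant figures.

Retardation factor R = 1 + ρ_b·K_d/n = 1 + 1.87 × 1.5/0.39 = 8.192.
Sorption retards both mechanisms: v_R = v/R = 0.007996 m/day, D_R = D/R = 0.04297 m²/day.
v_R·t = 0.007996 × 2560 = 20.46976 m; 2√(D_R t) = 20.98 m; argument = (1.36 − 20.46976)/20.98 = -0.9109.
C = C₀ × ½·erfc(-0.9109) = 1.29 × 0.9012 = 1.16 mg/L.

1.16 mg/L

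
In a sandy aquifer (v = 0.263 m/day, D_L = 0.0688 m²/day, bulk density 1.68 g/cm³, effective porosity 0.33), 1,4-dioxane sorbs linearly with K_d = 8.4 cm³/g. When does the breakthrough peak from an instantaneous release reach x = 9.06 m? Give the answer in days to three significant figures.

1460 days

Retardation factor R = 1 + ρ_b·K_d/n = 1 + 1.68 × 8.4/0.33 = 43.76.
Sorption retards both mechanisms: v_R = v/R = 0.006010 m/day, D_R = D/R = 0.001572 m²/day.
Peak time from v_R²t² + 2D_R t − x² = 0: t = (√(D_R² + v_R²x²) − D_R)/v_R².
√(D_R² + v_R²x²) = √(0.001572² + 0.006010² × 9.06²) = 0.05447; v_R² = 3.612e-05.
t = (0.05447 − 0.001572)/3.612e-05 = 1460 days.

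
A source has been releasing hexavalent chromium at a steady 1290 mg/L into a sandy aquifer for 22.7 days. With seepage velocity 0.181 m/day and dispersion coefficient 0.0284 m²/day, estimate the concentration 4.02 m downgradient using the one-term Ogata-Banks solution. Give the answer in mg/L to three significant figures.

For a continuous step input, C/C₀ ≈ ½·erfc((x−vt)/(2√(Dt))).
vt = 0.181 × 22.7 = 4.1087 m and 2√(Dt) = 2√(0.0284 × 22.7) = 1.606 m.
Argument (x−vt)/(2√(Dt)) = (4.02 − 4.1087)/1.606 = -0.05523; ½·erfc(-0.05523) = 0.5311.
C = 1290 × 0.5311 = 685 mg/L.

685 mg/L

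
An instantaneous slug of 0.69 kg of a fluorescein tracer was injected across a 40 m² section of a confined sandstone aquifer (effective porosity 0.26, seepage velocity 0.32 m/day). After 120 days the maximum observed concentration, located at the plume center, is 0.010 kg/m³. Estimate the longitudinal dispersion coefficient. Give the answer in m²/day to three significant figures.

0.0292 m²/day

At the plume center C_max = M/(n_e·A·√(4πDt)), so D = M²/(4πt·(n_e·A·C_max)²).
n_e·A·C_max = 0.26 × 40 × 0.010 = 0.1040 kg/m.
D = 0.69²/(4π × 120 × 0.1040²) = 0.0292 m²/day.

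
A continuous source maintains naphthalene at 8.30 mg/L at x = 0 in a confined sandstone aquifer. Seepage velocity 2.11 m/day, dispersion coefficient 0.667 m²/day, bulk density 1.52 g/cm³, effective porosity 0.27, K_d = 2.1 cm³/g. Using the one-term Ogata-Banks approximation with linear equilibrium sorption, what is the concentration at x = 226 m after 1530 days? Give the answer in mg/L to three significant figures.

8.13 mg/L

Retardation factor R = 1 + ρ_b·K_d/n = 1 + 1.52 × 2.1/0.27 = 12.82.
Sorption retards both mechanisms: v_R = v/R = 0.1646 m/day, D_R = D/R = 0.05203 m²/day.
v_R·t = 0.1646 × 1530 = 251.838 m; 2√(D_R t) = 17.84 m; argument = (226 − 251.838)/17.84 = -1.448.
C = C₀ × ½·erfc(-1.448) = 8.30 × 0.9797 = 8.13 mg/L.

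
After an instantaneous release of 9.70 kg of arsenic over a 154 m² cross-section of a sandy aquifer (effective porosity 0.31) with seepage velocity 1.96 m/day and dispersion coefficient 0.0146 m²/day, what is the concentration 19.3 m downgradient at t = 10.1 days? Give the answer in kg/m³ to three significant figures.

0.0984 kg/m³

For an instantaneous plane source, C(x,t) = M/(n_e·A·√(4πDt)) · exp(−(x−vt)²/(4Dt)), with n_e·A the pore (flow) area.
Plume center vt = 1.96 × 10.1 = 19.796 m, so the well at 19.3 m is 0.496 m upgradient of the peak.
√(4πDt) = 1.361 m, giving peak height M/(n_e·A·√(4πDt)) = 9.70/(0.31 × 154 × 1.361) = 0.1493 kg/m³.
(x−vt)²/(4Dt) = (-0.496)²/(4 × 0.0146 × 10.1) = 0.4171; exp(−0.4171) = 0.6590.
C = 0.1493 × 0.6590 = 0.0984 kg/m³.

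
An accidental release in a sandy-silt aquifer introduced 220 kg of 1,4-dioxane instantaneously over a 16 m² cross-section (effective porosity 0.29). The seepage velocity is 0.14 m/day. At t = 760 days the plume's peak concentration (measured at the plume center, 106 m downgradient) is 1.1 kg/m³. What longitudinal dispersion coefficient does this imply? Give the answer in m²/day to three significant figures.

At the plume center C_max = M/(n_e·A·√(4πDt)), so D = M²/(4πt·(n_e·A·C_max)²).
n_e·A·C_max = 0.29 × 16 × 1.1 = 5.104 kg/m.
D = 220²/(4π × 760 × 5.104²) = 0.195 m²/day.

0.195 m²/day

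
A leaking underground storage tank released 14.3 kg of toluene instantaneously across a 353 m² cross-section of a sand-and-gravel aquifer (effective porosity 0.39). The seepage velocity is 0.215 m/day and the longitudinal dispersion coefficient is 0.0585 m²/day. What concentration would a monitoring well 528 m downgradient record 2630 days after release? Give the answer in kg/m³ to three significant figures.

For an instantaneous plane source, C(x,t) = M/(n_e·A·√(4πDt)) · exp(−(x−vt)²/(4Dt)), with n_e·A the pore (flow) area.
Plume center vt = 0.215 × 2630 = 565.45 m, so the well at 528 m is 37.45 m upgradient of the peak.
√(4πDt) = 43.97 m, giving peak height M/(n_e·A·√(4πDt)) = 14.3/(0.39 × 353 × 43.97) = 0.002362 kg/m³.
(x−vt)²/(4Dt) = (-37.45)²/(4 × 0.0585 × 2630) = 2.279; exp(−2.279) = 0.1024.
C = 0.002362 × 0.1024 = 0.000242 kg/m³.

0.000242 kg/m³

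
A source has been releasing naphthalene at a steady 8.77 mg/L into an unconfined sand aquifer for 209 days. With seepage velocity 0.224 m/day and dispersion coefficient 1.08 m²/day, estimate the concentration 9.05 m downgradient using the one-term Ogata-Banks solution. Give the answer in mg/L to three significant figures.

8.44 mg/L

For a continuous step input, C/C₀ ≈ ½·erfc((x−vt)/(2√(Dt))).
vt = 0.224 × 209 = 46.816 m and 2√(Dt) = 2√(1.08 × 209) = 30.05 m.
Argument (x−vt)/(2√(Dt)) = (9.05 − 46.816)/30.05 = -1.257; ½·erfc(-1.257) = 0.9623.
C = 8.77 × 0.9623 = 8.44 mg/L.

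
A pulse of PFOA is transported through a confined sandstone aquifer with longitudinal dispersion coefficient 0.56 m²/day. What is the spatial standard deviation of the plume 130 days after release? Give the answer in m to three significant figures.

Dispersive spreading gives a Gaussian with σ² = 2Dt; advection only shifts the center.
σ = √(2 × 0.56 × 130) = 12.1 m.

12.1 m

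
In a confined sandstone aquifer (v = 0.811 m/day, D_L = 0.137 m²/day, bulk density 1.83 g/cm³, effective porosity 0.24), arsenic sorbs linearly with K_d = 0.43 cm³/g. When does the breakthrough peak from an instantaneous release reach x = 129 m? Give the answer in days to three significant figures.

Retardation factor R = 1 + ρ_b·K_d/n = 1 + 1.83 × 0.43/0.24 = 4.279.
Sorption retards both mechanisms: v_R = v/R = 0.1895 m/day, D_R = D/R = 0.03202 m²/day.
Peak time from v_R²t² + 2D_R t − x² = 0: t = (√(D_R² + v_R²x²) − D_R)/v_R².
√(D_R² + v_R²x²) = √(0.03202² + 0.1895² × 129²) = 24.45; v_R² = 0.03591.
t = (24.45 − 0.03202)/0.03591 = 680 days.

680 days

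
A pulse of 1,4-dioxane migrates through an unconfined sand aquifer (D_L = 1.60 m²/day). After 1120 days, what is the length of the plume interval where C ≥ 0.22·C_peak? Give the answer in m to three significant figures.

208 m

The plume is Gaussian with σ = √(2Dt) = √(2 × 1.60 × 1120) = 59.87 m.
C/C_peak = exp(−Δx²/(2σ²)) = 0.22 ⇒ Δx = σ·√(−2 ln 0.22) = 59.87 × 1.740 = 104.2 m.
Width = 2Δx = 208 m.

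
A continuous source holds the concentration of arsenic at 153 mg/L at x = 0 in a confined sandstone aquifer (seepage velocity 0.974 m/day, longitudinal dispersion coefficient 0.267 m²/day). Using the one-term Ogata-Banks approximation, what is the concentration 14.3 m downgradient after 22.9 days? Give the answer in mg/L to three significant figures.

151 mg/L

For a continuous step input, C/C₀ ≈ ½·erfc((x−vt)/(2√(Dt))).
vt = 0.974 × 22.9 = 22.3046 m and 2√(Dt) = 2√(0.267 × 22.9) = 4.945 m.
Argument (x−vt)/(2√(Dt)) = (14.3 − 22.3046)/4.945 = -1.619; ½·erfc(-1.619) = 0.9890.
C = 153 × 0.9890 = 151 mg/L.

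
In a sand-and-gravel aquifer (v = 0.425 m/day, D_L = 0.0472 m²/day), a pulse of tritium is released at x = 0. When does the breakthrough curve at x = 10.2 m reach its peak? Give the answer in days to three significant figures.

23.7 days

For the 1D instantaneous-source solution, setting ∂C/∂t = 0 at fixed x gives v²t² + 2Dt − x² = 0, so t = (√(D² + v²x²) − D)/v².
√(D² + v²x²) = √(0.0472² + 0.425² × 10.2²) = 4.335; v² = 0.180625.
t = (4.335 − 0.0472)/0.180625 = 23.7 days (vs. the pure-advection estimate x/v = 24.0 d).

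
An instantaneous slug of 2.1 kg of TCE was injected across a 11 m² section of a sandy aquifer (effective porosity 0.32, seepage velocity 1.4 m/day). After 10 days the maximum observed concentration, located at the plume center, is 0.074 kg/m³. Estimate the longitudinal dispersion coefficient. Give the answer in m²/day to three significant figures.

0.517 m²/day

At the plume center C_max = M/(n_e·A·√(4πDt)), so D = M²/(4πt·(n_e·A·C_max)²).
n_e·A·C_max = 0.32 × 11 × 0.074 = 0.2605 kg/m.
D = 2.1²/(4π × 10 × 0.2605²) = 0.517 m²/day.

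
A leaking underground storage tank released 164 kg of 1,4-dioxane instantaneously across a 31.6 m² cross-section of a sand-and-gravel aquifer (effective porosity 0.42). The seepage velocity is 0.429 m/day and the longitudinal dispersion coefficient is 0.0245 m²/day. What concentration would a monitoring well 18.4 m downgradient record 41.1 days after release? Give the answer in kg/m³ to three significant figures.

3.00 kg/m³

For an instantaneous plane source, C(x,t) = M/(n_e·A·√(4πDt)) · exp(−(x−vt)²/(4Dt)), with n_e·A the pore (flow) area.
Plume center vt = 0.429 × 41.1 = 17.6319 m, so the well at 18.4 m is 0.7681 m downgradient of the peak.
√(4πDt) = 3.557 m, giving peak height M/(n_e·A·√(4πDt)) = 164/(0.42 × 31.6 × 3.557) = 3.474 kg/m³.
(x−vt)²/(4Dt) = (0.7681)²/(4 × 0.0245 × 41.1) = 0.1465; exp(−0.1465) = 0.8637.
C = 3.474 × 0.8637 = 3.00 kg/m³.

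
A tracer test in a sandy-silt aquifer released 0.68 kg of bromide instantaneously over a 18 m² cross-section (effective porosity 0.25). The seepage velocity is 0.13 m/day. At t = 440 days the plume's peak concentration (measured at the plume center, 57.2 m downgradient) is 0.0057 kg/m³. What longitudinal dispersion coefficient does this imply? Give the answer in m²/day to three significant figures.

At the plume center C_max = M/(n_e·A·√(4πDt)), so D = M²/(4πt·(n_e·A·C_max)²).
n_e·A·C_max = 0.25 × 18 × 0.0057 = 0.02565 kg/m.
D = 0.68²/(4π × 440 × 0.02565²) = 0.127 m²/day.

0.127 m²/day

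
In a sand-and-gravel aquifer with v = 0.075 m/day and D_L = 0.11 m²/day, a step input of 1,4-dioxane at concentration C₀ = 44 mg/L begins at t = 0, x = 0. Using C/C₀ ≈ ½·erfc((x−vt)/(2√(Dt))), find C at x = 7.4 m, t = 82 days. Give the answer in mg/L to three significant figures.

16.9 mg/L

For a continuous step input, C/C₀ ≈ ½·erfc((x−vt)/(2√(Dt))).
vt = 0.075 × 82 = 6.15 m and 2√(Dt) = 2√(0.11 × 82) = 6.007 m.
Argument (x−vt)/(2√(Dt)) = (7.4 − 6.15)/6.007 = 0.2081; ½·erfc(0.2081) = 0.3843.
C = 44 × 0.3843 = 16.9 mg/L.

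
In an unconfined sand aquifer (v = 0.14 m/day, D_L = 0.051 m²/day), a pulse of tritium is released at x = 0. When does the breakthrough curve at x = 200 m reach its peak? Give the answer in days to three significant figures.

1430 days

For the 1D instantaneous-source solution, setting ∂C/∂t = 0 at fixed x gives v²t² + 2Dt − x² = 0, so t = (√(D² + v²x²) − D)/v².
√(D² + v²x²) = √(0.051² + 0.14² × 200²) = 28.00; v² = 0.0196.
t = (28.00 − 0.051)/0.0196 = 1430 days (vs. the pure-advection estimate x/v = 1430 d).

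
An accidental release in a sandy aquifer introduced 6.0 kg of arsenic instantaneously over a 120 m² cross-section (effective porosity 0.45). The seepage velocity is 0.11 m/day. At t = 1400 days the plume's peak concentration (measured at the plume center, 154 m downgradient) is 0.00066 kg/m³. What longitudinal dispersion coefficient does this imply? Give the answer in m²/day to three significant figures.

1.61 m²/day

At the plume center C_max = M/(n_e·A·√(4πDt)), so D = M²/(4πt·(n_e·A·C_max)²).
n_e·A·C_max = 0.45 × 120 × 0.00066 = 0.03564 kg/m.
D = 6.0²/(4π × 1400 × 0.03564²) = 1.61 m²/day.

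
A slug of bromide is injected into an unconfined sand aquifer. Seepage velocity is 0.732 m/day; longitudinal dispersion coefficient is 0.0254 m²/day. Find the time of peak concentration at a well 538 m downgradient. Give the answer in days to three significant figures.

For the 1D instantaneous-source solution, setting ∂C/∂t = 0 at fixed x gives v²t² + 2Dt − x² = 0, so t = (√(D² + v²x²) − D)/v².
√(D² + v²x²) = √(0.0254² + 0.732² × 538²) = 393.8; v² = 0.535824.
t = (393.8 − 0.0254)/0.535824 = 735 days (vs. the pure-advection estimate x/v = 735 d).

735 days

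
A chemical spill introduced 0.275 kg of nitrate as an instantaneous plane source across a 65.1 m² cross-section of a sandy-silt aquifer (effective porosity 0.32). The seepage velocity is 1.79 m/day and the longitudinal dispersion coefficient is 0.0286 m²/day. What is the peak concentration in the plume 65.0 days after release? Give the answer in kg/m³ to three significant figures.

0.00273 kg/m³

The peak of an instantaneous 1D plume sits at x = vt; there the Gaussian factor is 1 and C_max = M/(n_e·A·√(4πDt)), where n_e·A is the pore area the mass is dissolved in.
√(4πDt) = √(4π × 0.0286 × 65.0) = 4.833 m, so C_max = 0.275/(0.32 × 65.1 × 4.833) = 0.00273 kg/m³.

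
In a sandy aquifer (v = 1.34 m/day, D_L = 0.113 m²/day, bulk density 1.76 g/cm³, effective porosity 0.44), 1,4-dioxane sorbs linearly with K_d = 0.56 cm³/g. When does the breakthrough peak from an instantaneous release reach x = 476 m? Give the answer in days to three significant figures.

Retardation factor R = 1 + ρ_b·K_d/n = 1 + 1.76 × 0.56/0.44 = 3.240.
Sorption retards both mechanisms: v_R = v/R = 0.4136 m/day, D_R = D/R = 0.03488 m²/day.
Peak time from v_R²t² + 2D_R t − x² = 0: t = (√(D_R² + v_R²x²) − D_R)/v_R².
√(D_R² + v_R²x²) = √(0.03488² + 0.4136² × 476²) = 196.9; v_R² = 0.1711.
t = (196.9 − 0.03488)/0.1711 = 1150 days.

1150 days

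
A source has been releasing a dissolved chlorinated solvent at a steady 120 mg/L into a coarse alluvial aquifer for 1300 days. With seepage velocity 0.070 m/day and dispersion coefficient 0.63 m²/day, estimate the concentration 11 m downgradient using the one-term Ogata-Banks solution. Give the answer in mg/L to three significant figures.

For a continuous step input, C/C₀ ≈ ½·erfc((x−vt)/(2√(Dt))).
vt = 0.070 × 1300 = 91 m and 2√(Dt) = 2√(0.63 × 1300) = 57.24 m.
Argument (x−vt)/(2√(Dt)) = (11 − 91)/57.24 = -1.398; ½·erfc(-1.398) = 0.9760.
C = 120 × 0.9760 = 117 mg/L.

117 mg/L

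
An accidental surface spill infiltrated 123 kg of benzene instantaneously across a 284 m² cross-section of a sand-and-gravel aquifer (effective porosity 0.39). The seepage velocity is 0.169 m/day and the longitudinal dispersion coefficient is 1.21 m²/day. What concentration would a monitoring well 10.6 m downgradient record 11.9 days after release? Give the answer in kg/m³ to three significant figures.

0.0229 kg/m³

For an instantaneous plane source, C(x,t) = M/(n_e·A·√(4πDt)) · exp(−(x−vt)²/(4Dt)), with n_e·A the pore (flow) area.
Plume center vt = 0.169 × 11.9 = 2.0111 m, so the well at 10.6 m is 8.5889 m downgradient of the peak.
√(4πDt) = 13.45 m, giving peak height M/(n_e·A·√(4πDt)) = 123/(0.39 × 284 × 13.45) = 0.08257 kg/m³.
(x−vt)²/(4Dt) = (8.5889)²/(4 × 1.21 × 11.9) = 1.281; exp(−1.281) = 0.2778.
C = 0.08257 × 0.2778 = 0.0229 kg/m³.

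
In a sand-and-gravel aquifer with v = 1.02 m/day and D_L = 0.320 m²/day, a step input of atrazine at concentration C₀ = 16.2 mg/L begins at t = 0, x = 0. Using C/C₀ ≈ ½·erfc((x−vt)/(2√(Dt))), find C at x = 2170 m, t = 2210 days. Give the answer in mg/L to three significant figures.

16.0 mg/L

For a continuous step input, C/C₀ ≈ ½·erfc((x−vt)/(2√(Dt))).
vt = 1.02 × 2210 = 2254.2 m and 2√(Dt) = 2√(0.320 × 2210) = 53.19 m.
Argument (x−vt)/(2√(Dt)) = (2170 − 2254.2)/53.19 = -1.583; ½·erfc(-1.583) = 0.9874.
C = 16.2 × 0.9874 = 16.0 mg/L.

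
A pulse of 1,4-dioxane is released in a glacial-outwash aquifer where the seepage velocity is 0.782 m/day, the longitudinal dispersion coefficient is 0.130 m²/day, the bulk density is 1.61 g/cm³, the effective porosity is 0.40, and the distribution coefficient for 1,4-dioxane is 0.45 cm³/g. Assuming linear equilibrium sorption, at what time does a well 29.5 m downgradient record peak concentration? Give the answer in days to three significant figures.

Retardation factor R = 1 + ρ_b·K_d/n = 1 + 1.61 × 0.45/0.40 = 2.811.
Sorption retards both mechanisms: v_R = v/R = 0.2782 m/day, D_R = D/R = 0.04625 m²/day.
Peak time from v_R²t² + 2D_R t − x² = 0: t = (√(D_R² + v_R²x²) − D_R)/v_R².
√(D_R² + v_R²x²) = √(0.04625² + 0.2782² × 29.5²) = 8.207; v_R² = 0.07740.
t = (8.207 − 0.04625)/0.07740 = 105 days.

105 days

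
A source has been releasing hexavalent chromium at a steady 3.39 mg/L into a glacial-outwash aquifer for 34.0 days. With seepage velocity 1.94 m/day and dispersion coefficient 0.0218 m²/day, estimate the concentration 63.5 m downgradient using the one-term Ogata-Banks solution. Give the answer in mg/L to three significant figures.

For a continuous step input, C/C₀ ≈ ½·erfc((x−vt)/(2√(Dt))).
vt = 1.94 × 34.0 = 65.96 m and 2√(Dt) = 2√(0.0218 × 34.0) = 1.722 m.
Argument (x−vt)/(2√(Dt)) = (63.5 − 65.96)/1.722 = -1.429; ½·erfc(-1.429) = 0.9784.
C = 3.39 × 0.9784 = 3.32 mg/L.

3.32 mg/L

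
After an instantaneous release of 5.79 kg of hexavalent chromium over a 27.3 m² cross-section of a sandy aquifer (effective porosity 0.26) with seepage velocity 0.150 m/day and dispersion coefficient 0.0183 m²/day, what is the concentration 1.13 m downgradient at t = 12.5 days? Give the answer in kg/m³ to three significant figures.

0.262 kg/m³

For an instantaneous plane source, C(x,t) = M/(n_e·A·√(4πDt)) · exp(−(x−vt)²/(4Dt)), with n_e·A the pore (flow) area.
Plume center vt = 0.150 × 12.5 = 1.875 m, so the well at 1.13 m is 0.745 m upgradient of the peak.
√(4πDt) = 1.695 m, giving peak height M/(n_e·A·√(4πDt)) = 5.79/(0.26 × 27.3 × 1.695) = 0.4813 kg/m³.
(x−vt)²/(4Dt) = (-0.745)²/(4 × 0.0183 × 12.5) = 0.6066; exp(−0.6066) = 0.5452.
C = 0.4813 × 0.5452 = 0.262 kg/m³.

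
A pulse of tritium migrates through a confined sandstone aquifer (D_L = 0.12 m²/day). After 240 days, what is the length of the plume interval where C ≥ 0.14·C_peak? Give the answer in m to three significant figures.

The plume is Gaussian with σ = √(2Dt) = √(2 × 0.12 × 240) = 7.589 m.
C/C_peak = exp(−Δx²/(2σ²)) = 0.14 ⇒ Δx = σ·√(−2 ln 0.14) = 7.589 × 1.983 = 15.05 m.
Width = 2Δx = 30.1 m.

30.1 m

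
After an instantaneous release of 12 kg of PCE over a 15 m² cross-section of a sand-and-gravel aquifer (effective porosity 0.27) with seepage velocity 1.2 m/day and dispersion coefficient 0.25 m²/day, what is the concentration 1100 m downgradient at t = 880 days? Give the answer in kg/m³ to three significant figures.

For an instantaneous plane source, C(x,t) = M/(n_e·A·√(4πDt)) · exp(−(x−vt)²/(4Dt)), with n_e·A the pore (flow) area.
Plume center vt = 1.2 × 880 = 1056 m, so the well at 1100 m is 44 m downgradient of the peak.
√(4πDt) = 52.58 m, giving peak height M/(n_e·A·√(4πDt)) = 12/(0.27 × 15 × 52.58) = 0.05635 kg/m³.
(x−vt)²/(4Dt) = (44)²/(4 × 0.25 × 880) = 2.200; exp(−2.200) = 0.1108.
C = 0.05635 × 0.1108 = 0.00624 kg/m³.

0.00624 kg/m³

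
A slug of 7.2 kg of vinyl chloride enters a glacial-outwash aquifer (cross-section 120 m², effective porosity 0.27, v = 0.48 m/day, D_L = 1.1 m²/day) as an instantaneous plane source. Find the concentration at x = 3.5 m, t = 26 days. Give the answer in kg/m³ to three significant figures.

For an instantaneous plane source, C(x,t) = M/(n_e·A·√(4πDt)) · exp(−(x−vt)²/(4Dt)), with n_e·A the pore (flow) area.
Plume center vt = 0.48 × 26 = 12.48 m, so the well at 3.5 m is 8.98 m upgradient of the peak.
√(4πDt) = 18.96 m, giving peak height M/(n_e·A·√(4πDt)) = 7.2/(0.27 × 120 × 18.96) = 0.01172 kg/m³.
(x−vt)²/(4Dt) = (-8.98)²/(4 × 1.1 × 26) = 0.7049; exp(−0.7049) = 0.4942.
C = 0.01172 × 0.4942 = 0.00579 kg/m³.

0.00579 kg/m³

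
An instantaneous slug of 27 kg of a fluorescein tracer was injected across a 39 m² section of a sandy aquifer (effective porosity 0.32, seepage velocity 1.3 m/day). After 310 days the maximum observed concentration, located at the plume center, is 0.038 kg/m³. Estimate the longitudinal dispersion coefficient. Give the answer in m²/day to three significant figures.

0.832 m²/day

At the plume center C_max = M/(n_e·A·√(4πDt)), so D = M²/(4πt·(n_e·A·C_max)²).
n_e·A·C_max = 0.32 × 39 × 0.038 = 0.4742 kg/m.
D = 27²/(4π × 310 × 0.4742²) = 0.832 m²/day.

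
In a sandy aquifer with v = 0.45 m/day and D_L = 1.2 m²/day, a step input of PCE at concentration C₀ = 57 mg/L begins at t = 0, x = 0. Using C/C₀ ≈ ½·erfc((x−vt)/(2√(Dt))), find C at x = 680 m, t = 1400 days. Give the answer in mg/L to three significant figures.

11.1 mg/L

For a continuous step input, C/C₀ ≈ ½·erfc((x−vt)/(2√(Dt))).
vt = 0.45 × 1400 = 630 m and 2√(Dt) = 2√(1.2 × 1400) = 81.98 m.
Argument (x−vt)/(2√(Dt)) = (680 − 630)/81.98 = 0.6099; ½·erfc(0.6099) = 0.1942.
C = 57 × 0.1942 = 11.1 mg/L.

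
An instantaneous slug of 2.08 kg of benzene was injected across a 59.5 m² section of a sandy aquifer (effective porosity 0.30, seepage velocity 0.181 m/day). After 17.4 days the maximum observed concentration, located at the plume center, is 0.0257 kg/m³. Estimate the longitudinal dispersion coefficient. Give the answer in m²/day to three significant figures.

0.0940 m²/day

At the plume center C_max = M/(n_e·A·√(4πDt)), so D = M²/(4πt·(n_e·A·C_max)²).
n_e·A·C_max = 0.30 × 59.5 × 0.0257 = 0.4587 kg/m.
D = 2.08²/(4π × 17.4 × 0.4587²) = 0.0940 m²/day.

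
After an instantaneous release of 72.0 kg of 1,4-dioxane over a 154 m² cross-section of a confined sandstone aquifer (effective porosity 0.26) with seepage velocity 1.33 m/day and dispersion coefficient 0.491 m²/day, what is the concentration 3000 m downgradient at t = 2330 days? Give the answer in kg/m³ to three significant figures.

0.00177 kg/m³

For an instantaneous plane source, C(x,t) = M/(n_e·A·√(4πDt)) · exp(−(x−vt)²/(4Dt)), with n_e·A the pore (flow) area.
Plume center vt = 1.33 × 2330 = 3098.9 m, so the well at 3000 m is 98.9 m upgradient of the peak.
√(4πDt) = 119.9 m, giving peak height M/(n_e·A·√(4πDt)) = 72.0/(0.26 × 154 × 119.9) = 0.01500 kg/m³.
(x−vt)²/(4Dt) = (-98.9)²/(4 × 0.491 × 2330) = 2.137; exp(−2.137) = 0.1180.
C = 0.01500 × 0.1180 = 0.00177 kg/m³.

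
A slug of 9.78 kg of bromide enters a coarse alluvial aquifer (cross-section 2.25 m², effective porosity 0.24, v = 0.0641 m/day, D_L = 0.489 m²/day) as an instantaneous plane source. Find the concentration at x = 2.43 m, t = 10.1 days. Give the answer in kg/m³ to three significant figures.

1.96 kg/m³

For an instantaneous plane source, C(x,t) = M/(n_e·A·√(4πDt)) · exp(−(x−vt)²/(4Dt)), with n_e·A the pore (flow) area.
Plume center vt = 0.0641 × 10.1 = 0.64741 m, so the well at 2.43 m is 1.78259 m downgradient of the peak.
√(4πDt) = 7.878 m, giving peak height M/(n_e·A·√(4πDt)) = 9.78/(0.24 × 2.25 × 7.878) = 2.299 kg/m³.
(x−vt)²/(4Dt) = (1.78259)²/(4 × 0.489 × 10.1) = 0.1608; exp(−0.1608) = 0.8515.
C = 2.299 × 0.8515 = 1.96 kg/m³.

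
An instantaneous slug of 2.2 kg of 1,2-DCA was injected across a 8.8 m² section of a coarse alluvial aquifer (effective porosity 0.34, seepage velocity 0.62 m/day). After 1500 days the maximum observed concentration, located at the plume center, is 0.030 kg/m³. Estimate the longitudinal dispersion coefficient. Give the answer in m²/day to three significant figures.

At the plume center C_max = M/(n_e·A·√(4πDt)), so D = M²/(4πt·(n_e·A·C_max)²).
n_e·A·C_max = 0.34 × 8.8 × 0.030 = 0.08976 kg/m.
D = 2.2²/(4π × 1500 × 0.08976²) = 0.0319 m²/day.

0.0319 m²/day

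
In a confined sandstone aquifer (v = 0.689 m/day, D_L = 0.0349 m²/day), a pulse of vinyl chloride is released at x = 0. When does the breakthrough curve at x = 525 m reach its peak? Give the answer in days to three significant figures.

For the 1D instantaneous-source solution, setting ∂C/∂t = 0 at fixed x gives v²t² + 2Dt − x² = 0, so t = (√(D² + v²x²) − D)/v².
√(D² + v²x²) = √(0.0349² + 0.689² × 525²) = 361.7; v² = 0.474721.
t = (361.7 − 0.0349)/0.474721 = 762 days (vs. the pure-advection estimate x/v = 762 d).

762 days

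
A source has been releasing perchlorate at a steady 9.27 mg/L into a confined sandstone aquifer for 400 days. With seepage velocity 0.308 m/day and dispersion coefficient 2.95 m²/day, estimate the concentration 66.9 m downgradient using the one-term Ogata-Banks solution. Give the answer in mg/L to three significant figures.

For a continuous step input, C/C₀ ≈ ½·erfc((x−vt)/(2√(Dt))).
vt = 0.308 × 400 = 123.2 m and 2√(Dt) = 2√(2.95 × 400) = 68.70 m.
Argument (x−vt)/(2√(Dt)) = (66.9 − 123.2)/68.70 = -0.8195; ½·erfc(-0.8195) = 0.8768.
C = 9.27 × 0.8768 = 8.13 mg/L.

8.13 mg/L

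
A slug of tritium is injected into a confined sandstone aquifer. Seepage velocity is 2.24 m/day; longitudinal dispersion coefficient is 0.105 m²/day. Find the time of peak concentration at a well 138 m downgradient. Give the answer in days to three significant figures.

61.6 days

For the 1D instantaneous-source solution, setting ∂C/∂t = 0 at fixed x gives v²t² + 2Dt − x² = 0, so t = (√(D² + v²x²) − D)/v².
√(D² + v²x²) = √(0.105² + 2.24² × 138²) = 309.1; v² = 5.0176.
t = (309.1 − 0.105)/5.0176 = 61.6 days (vs. the pure-advection estimate x/v = 61.6 d).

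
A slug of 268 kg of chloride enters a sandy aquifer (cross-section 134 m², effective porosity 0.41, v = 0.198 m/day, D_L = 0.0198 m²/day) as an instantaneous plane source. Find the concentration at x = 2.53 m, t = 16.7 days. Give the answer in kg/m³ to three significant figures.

1.52 kg/m³

For an instantaneous plane source, C(x,t) = M/(n_e·A·√(4πDt)) · exp(−(x−vt)²/(4Dt)), with n_e·A the pore (flow) area.
Plume center vt = 0.198 × 16.7 = 3.3066 m, so the well at 2.53 m is 0.7766 m upgradient of the peak.
√(4πDt) = 2.038 m, giving peak height M/(n_e·A·√(4πDt)) = 268/(0.41 × 134 × 2.038) = 2.394 kg/m³.
(x−vt)²/(4Dt) = (-0.7766)²/(4 × 0.0198 × 16.7) = 0.4560; exp(−0.4560) = 0.6338.
C = 2.394 × 0.6338 = 1.52 kg/m³.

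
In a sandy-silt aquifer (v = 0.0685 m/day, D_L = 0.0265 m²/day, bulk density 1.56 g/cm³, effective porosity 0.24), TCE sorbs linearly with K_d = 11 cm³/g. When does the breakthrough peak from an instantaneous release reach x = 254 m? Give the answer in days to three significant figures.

Retardation factor R = 1 + ρ_b·K_d/n = 1 + 1.56 × 11/0.24 = 72.50.
Sorption retards both mechanisms: v_R = v/R = 0.0009448 m/day, D_R = D/R = 0.0003655 m²/day.
Peak time from v_R²t² + 2D_R t − x² = 0: t = (√(D_R² + v_R²x²) − D_R)/v_R².
√(D_R² + v_R²x²) = √(0.0003655² + 0.0009448² × 254²) = 0.2400; v_R² = 8.926e-07.
t = (0.2400 − 0.0003655)/8.926e-07 = 268000 days.

268000 days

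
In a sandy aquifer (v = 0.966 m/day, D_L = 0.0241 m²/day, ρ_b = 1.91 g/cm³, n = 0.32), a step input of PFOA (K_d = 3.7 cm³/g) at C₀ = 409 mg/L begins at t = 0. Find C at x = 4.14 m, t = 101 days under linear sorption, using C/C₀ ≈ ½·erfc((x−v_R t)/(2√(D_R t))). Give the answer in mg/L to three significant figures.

Retardation factor R = 1 + ρ_b·K_d/n = 1 + 1.91 × 3.7/0.32 = 23.08.
Sorption retards both mechanisms: v_R = v/R = 0.04185 m/day, D_R = D/R = 0.001044 m²/day.
v_R·t = 0.04185 × 101 = 4.22685 m; 2√(D_R t) = 0.6494 m; argument = (4.14 − 4.22685)/0.6494 = -0.1337.
C = C₀ × ½·erfc(-0.1337) = 409 × 0.5750 = 235 mg/L.

235 mg/L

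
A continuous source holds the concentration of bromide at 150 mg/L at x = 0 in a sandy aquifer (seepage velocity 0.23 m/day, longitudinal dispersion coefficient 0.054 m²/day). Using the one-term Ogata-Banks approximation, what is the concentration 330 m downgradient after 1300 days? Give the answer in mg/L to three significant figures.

For a continuous step input, C/C₀ ≈ ½·erfc((x−vt)/(2√(Dt))).
vt = 0.23 × 1300 = 299 m and 2√(Dt) = 2√(0.054 × 1300) = 16.76 m.
Argument (x−vt)/(2√(Dt)) = (330 − 299)/16.76 = 1.850; ½·erfc(1.850) = 0.004444.
C = 150 × 0.004444 = 0.667 mg/L.

0.667 mg/L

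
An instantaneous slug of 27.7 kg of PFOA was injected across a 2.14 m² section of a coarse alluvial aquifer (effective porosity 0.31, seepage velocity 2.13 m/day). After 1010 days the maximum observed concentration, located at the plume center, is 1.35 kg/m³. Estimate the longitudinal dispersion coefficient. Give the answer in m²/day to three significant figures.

0.0754 m²/day

At the plume center C_max = M/(n_e·A·√(4πDt)), so D = M²/(4πt·(n_e·A·C_max)²).
n_e·A·C_max = 0.31 × 2.14 × 1.35 = 0.8956 kg/m.
D = 27.7²/(4π × 1010 × 0.8956²) = 0.0754 m²/day.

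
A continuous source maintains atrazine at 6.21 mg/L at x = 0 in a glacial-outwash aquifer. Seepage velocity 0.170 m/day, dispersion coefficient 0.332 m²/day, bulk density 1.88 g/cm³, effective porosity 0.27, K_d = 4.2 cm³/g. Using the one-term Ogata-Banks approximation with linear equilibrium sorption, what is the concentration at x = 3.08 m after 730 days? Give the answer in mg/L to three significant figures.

3.73 mg/L

Retardation factor R = 1 + ρ_b·K_d/n = 1 + 1.88 × 4.2/0.27 = 30.24.
Sorption retards both mechanisms: v_R = v/R = 0.005622 m/day, D_R = D/R = 0.01098 m²/day.
v_R·t = 0.005622 × 730 = 4.10406 m; 2√(D_R t) = 5.662 m; argument = (3.08 − 4.10406)/5.662 = -0.1809.
C = C₀ × ½·erfc(-0.1809) = 6.21 × 0.6010 = 3.73 mg/L.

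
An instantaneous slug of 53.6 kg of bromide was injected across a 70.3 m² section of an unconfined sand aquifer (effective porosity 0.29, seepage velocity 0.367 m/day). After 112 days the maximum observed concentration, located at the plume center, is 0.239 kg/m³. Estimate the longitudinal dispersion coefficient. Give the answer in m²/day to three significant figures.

At the plume center C_max = M/(n_e·A·√(4πDt)), so D = M²/(4πt·(n_e·A·C_max)²).
n_e·A·C_max = 0.29 × 70.3 × 0.239 = 4.872 kg/m.
D = 53.6²/(4π × 112 × 4.872²) = 0.0860 m²/day.

0.0860 m²/day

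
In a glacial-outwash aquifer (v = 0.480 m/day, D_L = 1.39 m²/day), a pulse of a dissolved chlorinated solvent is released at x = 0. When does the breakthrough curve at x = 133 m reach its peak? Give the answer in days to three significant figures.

271 days

For the 1D instantaneous-source solution, setting ∂C/∂t = 0 at fixed x gives v²t² + 2Dt − x² = 0, so t = (√(D² + v²x²) − D)/v².
√(D² + v²x²) = √(1.39² + 0.480² × 133²) = 63.86; v² = 0.2304.
t = (63.86 − 1.39)/0.2304 = 271 days (vs. the pure-advection estimate x/v = 277 d).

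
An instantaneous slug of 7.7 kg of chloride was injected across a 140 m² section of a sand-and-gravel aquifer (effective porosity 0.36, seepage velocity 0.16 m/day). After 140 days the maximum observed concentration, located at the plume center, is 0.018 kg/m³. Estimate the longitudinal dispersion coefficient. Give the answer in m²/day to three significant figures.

0.0409 m²/day

At the plume center C_max = M/(n_e·A·√(4πDt)), so D = M²/(4πt·(n_e·A·C_max)²).
n_e·A·C_max = 0.36 × 140 × 0.018 = 0.9072 kg/m.
D = 7.7²/(4π × 140 × 0.9072²) = 0.0409 m²/day.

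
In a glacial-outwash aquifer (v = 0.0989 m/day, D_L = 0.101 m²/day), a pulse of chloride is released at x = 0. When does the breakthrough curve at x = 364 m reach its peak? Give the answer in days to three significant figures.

3670 days

For the 1D instantaneous-source solution, setting ∂C/∂t = 0 at fixed x gives v²t² + 2Dt − x² = 0, so t = (√(D² + v²x²) − D)/v².
√(D² + v²x²) = √(0.101² + 0.0989² × 364²) = 36.00; v² = 0.00978121.
t = (36.00 − 0.101)/0.00978121 = 3670 days (vs. the pure-advection estimate x/v = 3680 d).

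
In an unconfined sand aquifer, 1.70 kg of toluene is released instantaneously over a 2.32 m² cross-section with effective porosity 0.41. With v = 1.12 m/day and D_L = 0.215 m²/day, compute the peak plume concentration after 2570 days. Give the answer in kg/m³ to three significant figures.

0.0214 kg/m³

The peak of an instantaneous 1D plume sits at x = vt; there the Gaussian factor is 1 and C_max = M/(n_e·A·√(4πDt)), where n_e·A is the pore area the mass is dissolved in.
√(4πDt) = √(4π × 0.215 × 2570) = 83.33 m, so C_max = 1.70/(0.41 × 2.32 × 83.33) = 0.0214 kg/m³.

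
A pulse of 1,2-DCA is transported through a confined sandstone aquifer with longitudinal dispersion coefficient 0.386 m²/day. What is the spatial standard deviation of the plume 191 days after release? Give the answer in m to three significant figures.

12.1 m

Dispersive spreading gives a Gaussian with σ² = 2Dt; advection only shifts the center.
σ = √(2 × 0.386 × 191) = 12.1 m.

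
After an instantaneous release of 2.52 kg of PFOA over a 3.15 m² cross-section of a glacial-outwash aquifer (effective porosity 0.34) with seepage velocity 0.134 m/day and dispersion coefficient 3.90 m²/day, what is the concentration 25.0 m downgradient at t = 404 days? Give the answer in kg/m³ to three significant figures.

0.0146 kg/m³

For an instantaneous plane source, C(x,t) = M/(n_e·A·√(4πDt)) · exp(−(x−vt)²/(4Dt)), with n_e·A the pore (flow) area.
Plume center vt = 0.134 × 404 = 54.136 m, so the well at 25.0 m is 29.136 m upgradient of the peak.
√(4πDt) = 140.7 m, giving peak height M/(n_e·A·√(4πDt)) = 2.52/(0.34 × 3.15 × 140.7) = 0.01672 kg/m³.
(x−vt)²/(4Dt) = (-29.136)²/(4 × 3.90 × 404) = 0.1347; exp(−0.1347) = 0.8740.
C = 0.01672 × 0.8740 = 0.0146 kg/m³.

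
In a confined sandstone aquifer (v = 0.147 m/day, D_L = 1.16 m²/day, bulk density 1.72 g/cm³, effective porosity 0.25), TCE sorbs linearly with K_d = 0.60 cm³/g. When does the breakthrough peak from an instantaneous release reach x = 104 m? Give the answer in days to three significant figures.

Retardation factor R = 1 + ρ_b·K_d/n = 1 + 1.72 × 0.60/0.25 = 5.128.
Sorption retards both mechanisms: v_R = v/R = 0.02867 m/day, D_R = D/R = 0.2262 m²/day.
Peak time from v_R²t² + 2D_R t − x² = 0: t = (√(D_R² + v_R²x²) − D_R)/v_R².
√(D_R² + v_R²x²) = √(0.2262² + 0.02867² × 104²) = 2.990; v_R² = 0.0008220.
t = (2.990 − 0.2262)/0.0008220 = 3360 days.

3360 days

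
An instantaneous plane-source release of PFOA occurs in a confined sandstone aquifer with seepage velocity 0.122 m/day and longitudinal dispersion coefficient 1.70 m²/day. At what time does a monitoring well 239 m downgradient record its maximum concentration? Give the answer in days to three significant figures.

1850 days

For the 1D instantaneous-source solution, setting ∂C/∂t = 0 at fixed x gives v²t² + 2Dt − x² = 0, so t = (√(D² + v²x²) − D)/v².
√(D² + v²x²) = √(1.70² + 0.122² × 239²) = 29.21; v² = 0.014884.
t = (29.21 − 1.70)/0.014884 = 1850 days (vs. the pure-advection estimate x/v = 1960 d).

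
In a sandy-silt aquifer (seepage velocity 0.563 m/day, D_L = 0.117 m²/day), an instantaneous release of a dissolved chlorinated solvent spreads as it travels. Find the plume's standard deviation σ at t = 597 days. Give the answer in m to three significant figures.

Dispersive spreading gives a Gaussian with σ² = 2Dt; advection only shifts the center.
σ = √(2 × 0.117 × 597) = 11.8 m.

11.8 m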